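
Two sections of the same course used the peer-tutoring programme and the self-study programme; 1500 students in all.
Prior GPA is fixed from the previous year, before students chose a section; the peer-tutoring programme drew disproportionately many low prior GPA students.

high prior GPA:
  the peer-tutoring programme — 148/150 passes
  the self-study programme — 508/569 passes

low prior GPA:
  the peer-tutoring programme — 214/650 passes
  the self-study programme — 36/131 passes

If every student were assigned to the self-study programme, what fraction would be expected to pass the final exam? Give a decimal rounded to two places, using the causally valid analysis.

0.57

the peer-tutoring programme is higher inside every prior GPA band stratum but the self-study programme is higher in aggregate. Whether to stratify depends on how prior GPA band relates to the teaching method.
Prior GPA band differs across teaching methods for reasons unrelated to any effect of the teaching method itself, and it separately predicts the outcome — a classic confounder. We must compare within prior GPA band levels.
Standardising the self-study programme to the population prior GPA band mix: 0.479·508/569 + 0.521·36/131 = 0.571.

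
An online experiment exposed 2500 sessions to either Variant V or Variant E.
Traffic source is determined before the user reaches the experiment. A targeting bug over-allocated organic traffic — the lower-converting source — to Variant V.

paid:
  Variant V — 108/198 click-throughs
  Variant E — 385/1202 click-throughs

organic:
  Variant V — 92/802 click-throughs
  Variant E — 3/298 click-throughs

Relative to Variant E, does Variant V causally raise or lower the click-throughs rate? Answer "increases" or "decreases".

increases

Within every traffic source level Variant V has the higher rate, yet pooled Variant E does — Simpson's reversal.
Traffic source satisfies the back-door criterion: it is not a descendant of the variant, and it blocks the spurious path from variant to outcome. Adjusting for it (i.e., using the within-traffic source rates) gives the causal effect.
Within each level — paid: 54.5% vs 32.0%; organic: 11.5% vs 1.0% — Variant V is higher every time.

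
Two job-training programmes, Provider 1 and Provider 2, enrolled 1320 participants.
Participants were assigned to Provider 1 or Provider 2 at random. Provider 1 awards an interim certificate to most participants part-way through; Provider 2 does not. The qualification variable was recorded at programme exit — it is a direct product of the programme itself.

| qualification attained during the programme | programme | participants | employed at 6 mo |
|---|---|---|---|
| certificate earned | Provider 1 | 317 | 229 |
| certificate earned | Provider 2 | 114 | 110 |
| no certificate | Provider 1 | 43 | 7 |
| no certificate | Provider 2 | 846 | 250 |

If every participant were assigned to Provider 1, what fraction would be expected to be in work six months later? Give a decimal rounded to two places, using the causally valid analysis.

Provider 2 is higher inside every qualification attained during the programme stratum but Provider 1 is higher in aggregate. Whether to stratify depends on how qualification attained during the programme relates to the programme.
The distribution of qualification attained during the programme is itself part of what the programme does — it is an intermediate outcome. Holding it fixed would remove that part of the effect; the total effect is the pooled difference.
So P(outcome | do(Provider 1)) is just the pooled rate for Provider 1: 236/360 = 0.656.

0.66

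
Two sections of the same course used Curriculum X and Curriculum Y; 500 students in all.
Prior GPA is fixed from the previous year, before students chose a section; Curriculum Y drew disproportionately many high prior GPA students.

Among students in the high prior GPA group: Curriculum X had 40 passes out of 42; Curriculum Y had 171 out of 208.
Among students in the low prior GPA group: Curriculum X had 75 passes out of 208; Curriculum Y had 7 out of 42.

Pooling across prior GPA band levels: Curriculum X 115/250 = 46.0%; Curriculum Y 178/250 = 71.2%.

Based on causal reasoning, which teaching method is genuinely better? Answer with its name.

Curriculum X

The stratified and pooled comparisons disagree (Curriculum X wins within each prior GPA band; Curriculum Y wins overall), so the answer turns on the causal role of prior GPA band.
Here prior GPA band is a common cause — it drives both which teaching method a case falls under and the outcome. The crude comparison mixes populations; the stratum-specific rates are the causally relevant ones.
Within each level — high prior GPA: 95.2% vs 82.2%; low prior GPA: 36.1% vs 16.7% — Curriculum X is higher every time.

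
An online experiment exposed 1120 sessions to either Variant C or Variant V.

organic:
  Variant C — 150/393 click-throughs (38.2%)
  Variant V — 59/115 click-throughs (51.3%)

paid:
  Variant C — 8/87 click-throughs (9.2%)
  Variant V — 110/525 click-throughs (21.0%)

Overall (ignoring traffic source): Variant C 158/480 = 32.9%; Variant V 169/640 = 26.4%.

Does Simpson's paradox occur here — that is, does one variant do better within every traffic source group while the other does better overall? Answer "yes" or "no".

Within each traffic source level (organic 38.2% vs 51.3%; paid 9.2% vs 21.0%), Variant V has the higher rate every time. Pooled: 32.9% vs 26.4% — Variant C has the higher rate overall. The two comparisons disagree.

yes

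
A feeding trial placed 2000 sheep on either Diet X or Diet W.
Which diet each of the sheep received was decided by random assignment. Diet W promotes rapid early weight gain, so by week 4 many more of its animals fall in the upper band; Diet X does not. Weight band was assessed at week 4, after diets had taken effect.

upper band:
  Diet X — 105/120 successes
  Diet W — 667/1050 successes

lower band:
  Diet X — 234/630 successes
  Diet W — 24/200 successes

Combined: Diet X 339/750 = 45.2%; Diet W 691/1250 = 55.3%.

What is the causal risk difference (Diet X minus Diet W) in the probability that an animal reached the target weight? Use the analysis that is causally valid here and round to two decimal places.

The week-4 weight band-specific comparison favours Diet X throughout, but the pooled figures favour Diet W. The question is whether to condition on week-4 weight band.
Week-4 weight band here is a post-treatment variable shaped by the diet; conditioning on it would introduce bias rather than remove it. The overall comparison is the causal one.
The causal difference is the pooled difference: 0.452 − 0.553 = -0.101.

-0.10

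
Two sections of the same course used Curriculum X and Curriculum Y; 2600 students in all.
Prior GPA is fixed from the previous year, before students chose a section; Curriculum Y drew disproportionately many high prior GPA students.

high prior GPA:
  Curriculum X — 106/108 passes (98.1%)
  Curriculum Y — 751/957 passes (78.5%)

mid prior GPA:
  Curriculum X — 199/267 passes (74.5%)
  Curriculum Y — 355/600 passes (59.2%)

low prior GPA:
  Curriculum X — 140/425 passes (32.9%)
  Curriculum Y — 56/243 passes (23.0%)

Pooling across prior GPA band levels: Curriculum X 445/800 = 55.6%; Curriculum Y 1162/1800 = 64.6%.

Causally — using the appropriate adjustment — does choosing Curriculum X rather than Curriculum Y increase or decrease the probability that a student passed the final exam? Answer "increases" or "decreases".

increases

Here prior GPA band is a common cause — it drives both which teaching method a case falls under and the outcome. The crude comparison mixes populations; the stratum-specific rates are the causally relevant ones.
Within each level — high prior GPA: 98.1% vs 78.5%; mid prior GPA: 74.5% vs 59.2%; low prior GPA: 32.9% vs 23.0% — Curriculum X is higher every time.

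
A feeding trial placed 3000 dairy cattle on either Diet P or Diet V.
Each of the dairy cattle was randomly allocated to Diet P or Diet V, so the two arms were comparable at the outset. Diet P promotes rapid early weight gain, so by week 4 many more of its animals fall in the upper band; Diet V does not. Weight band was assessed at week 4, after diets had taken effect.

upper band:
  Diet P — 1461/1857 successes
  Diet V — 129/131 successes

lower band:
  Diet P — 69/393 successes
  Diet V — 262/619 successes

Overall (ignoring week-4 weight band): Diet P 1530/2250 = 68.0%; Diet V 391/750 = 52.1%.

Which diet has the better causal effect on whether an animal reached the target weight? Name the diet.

The stratified and pooled comparisons disagree (Diet V wins within each week-4 weight band; Diet P wins overall), so the answer turns on the causal role of week-4 weight band.
Week-4 weight band is recorded after the diet and is itself shifted by it — it sits on the causal path from diet to outcome. Conditioning on a mediator would strip out part of the effect we want; the pooled comparison gives the total causal effect.
Pooled: Diet P 68.0% vs Diet V 52.1%; Diet P is higher overall.

Diet P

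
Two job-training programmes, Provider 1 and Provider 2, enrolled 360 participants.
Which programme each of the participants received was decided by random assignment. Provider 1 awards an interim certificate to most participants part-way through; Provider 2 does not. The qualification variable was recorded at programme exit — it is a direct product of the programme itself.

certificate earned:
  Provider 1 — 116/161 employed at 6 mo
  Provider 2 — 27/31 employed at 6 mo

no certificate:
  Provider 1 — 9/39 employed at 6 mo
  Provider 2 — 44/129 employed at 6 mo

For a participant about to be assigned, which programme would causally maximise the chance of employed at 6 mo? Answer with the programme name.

Provider 2 is higher inside every qualification attained during the programme stratum but Provider 1 is higher in aggregate. Whether to stratify depends on how qualification attained during the programme relates to the programme.
Qualification attained during the programme is downstream of the programme. One should not condition on a consequence of treatment, so the overall rates are the right comparison.
Pooled: Provider 1 62.5% vs Provider 2 44.4%; Provider 1 is higher overall.

Provider 1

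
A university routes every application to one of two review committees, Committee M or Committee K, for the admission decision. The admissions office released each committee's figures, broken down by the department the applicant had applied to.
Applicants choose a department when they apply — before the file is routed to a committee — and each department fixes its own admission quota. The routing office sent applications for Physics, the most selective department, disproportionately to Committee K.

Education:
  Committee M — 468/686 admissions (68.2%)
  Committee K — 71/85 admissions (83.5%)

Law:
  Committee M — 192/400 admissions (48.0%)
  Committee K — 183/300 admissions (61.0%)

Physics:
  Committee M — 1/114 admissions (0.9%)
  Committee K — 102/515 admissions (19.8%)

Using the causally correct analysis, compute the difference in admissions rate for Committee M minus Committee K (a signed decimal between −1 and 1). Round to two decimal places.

-0.16

Department satisfies the back-door criterion: it is not a descendant of the review committee, and it blocks the spurious path from review committee to outcome. Adjusting for it (i.e., using the within-department rates) gives the causal effect.
Adjusting over the population distribution of department: 0.367·(0.682−0.835) + 0.333·(0.480−0.610) + 0.300·(0.009−0.198) = -0.156.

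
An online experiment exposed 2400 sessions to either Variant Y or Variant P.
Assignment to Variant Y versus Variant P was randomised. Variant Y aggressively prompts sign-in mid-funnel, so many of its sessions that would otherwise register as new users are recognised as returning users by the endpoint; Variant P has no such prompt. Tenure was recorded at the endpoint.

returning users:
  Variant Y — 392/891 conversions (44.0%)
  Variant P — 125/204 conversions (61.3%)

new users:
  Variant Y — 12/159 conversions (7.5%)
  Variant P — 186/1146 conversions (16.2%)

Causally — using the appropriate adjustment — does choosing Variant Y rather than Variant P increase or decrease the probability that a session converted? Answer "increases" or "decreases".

increases

Because the variant influences user tenure, user tenure is a post-treatment mediator, not a confounder. Stratifying on it would bias the estimate; the causal effect is the crude pooled difference.
Pooled: Variant Y 38.5% vs Variant P 23.0%; Variant Y is higher overall.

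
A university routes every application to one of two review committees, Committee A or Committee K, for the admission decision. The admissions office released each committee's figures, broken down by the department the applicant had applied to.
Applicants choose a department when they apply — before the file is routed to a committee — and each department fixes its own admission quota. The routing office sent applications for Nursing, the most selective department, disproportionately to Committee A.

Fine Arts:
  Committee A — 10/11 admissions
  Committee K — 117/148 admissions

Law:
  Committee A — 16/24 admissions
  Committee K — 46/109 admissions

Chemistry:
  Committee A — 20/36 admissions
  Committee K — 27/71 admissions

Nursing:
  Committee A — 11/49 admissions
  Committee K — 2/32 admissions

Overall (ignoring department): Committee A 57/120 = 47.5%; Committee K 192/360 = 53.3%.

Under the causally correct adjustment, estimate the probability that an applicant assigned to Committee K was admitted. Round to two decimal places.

0.47

Within every department level Committee A has the higher rate, yet pooled Committee K does — Simpson's reversal.
Here department is a common cause — it drives both which review committee a case falls under and the outcome. The crude comparison mixes populations; the stratum-specific rates are the causally relevant ones.
Standardising Committee K to the population department mix: 0.331·117/148 + 0.277·46/109 + 0.223·27/71 + 0.169·2/32 = 0.474.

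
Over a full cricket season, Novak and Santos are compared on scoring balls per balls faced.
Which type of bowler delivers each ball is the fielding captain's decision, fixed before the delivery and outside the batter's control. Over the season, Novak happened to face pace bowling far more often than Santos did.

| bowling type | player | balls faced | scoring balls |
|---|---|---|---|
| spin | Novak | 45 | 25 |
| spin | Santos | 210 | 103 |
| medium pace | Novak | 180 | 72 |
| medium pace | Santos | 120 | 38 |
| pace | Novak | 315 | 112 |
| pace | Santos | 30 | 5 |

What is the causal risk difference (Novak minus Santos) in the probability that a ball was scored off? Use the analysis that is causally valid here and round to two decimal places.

The stratified and pooled comparisons disagree (Novak wins within each bowling type; Santos wins overall), so the answer turns on the causal role of bowling type.
The imbalance in bowling type arose from how balls faced were allocated, not from anything the player did; and bowling type independently affects the outcome. The pooled gap is confounded — condition on bowling type.
Adjusting over the population distribution of bowling type: 0.283·(0.556−0.490) + 0.333·(0.400−0.317) + 0.383·(0.356−0.167) = +0.119.

+0.12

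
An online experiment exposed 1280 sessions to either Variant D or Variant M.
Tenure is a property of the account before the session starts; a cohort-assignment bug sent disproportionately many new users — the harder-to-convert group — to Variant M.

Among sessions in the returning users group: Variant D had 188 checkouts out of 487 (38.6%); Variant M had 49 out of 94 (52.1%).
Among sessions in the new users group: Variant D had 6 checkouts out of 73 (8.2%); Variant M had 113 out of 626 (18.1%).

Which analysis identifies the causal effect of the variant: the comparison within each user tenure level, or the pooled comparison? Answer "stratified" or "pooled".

stratified

User tenure differs across variants for reasons unrelated to any effect of the variant itself, and it separately predicts the outcome — a classic confounder. We must compare within user tenure levels.
Within each level — returning users: 38.6% vs 52.1%; new users: 8.2% vs 18.1% — Variant M is higher every time.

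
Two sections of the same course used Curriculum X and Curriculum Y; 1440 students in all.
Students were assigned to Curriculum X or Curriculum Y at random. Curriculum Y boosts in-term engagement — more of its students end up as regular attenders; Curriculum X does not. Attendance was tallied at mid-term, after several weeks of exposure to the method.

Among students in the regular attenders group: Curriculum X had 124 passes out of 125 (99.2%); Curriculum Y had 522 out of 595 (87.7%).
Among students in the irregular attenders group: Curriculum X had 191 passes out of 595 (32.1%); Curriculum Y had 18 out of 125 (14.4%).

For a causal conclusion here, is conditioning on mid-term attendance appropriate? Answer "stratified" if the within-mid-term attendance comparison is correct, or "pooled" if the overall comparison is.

The stratified and pooled comparisons disagree (Curriculum X wins within each mid-term attendance; Curriculum Y wins overall), so the answer turns on the causal role of mid-term attendance.
Mid-term attendance is recorded after the teaching method and is itself shifted by it — it sits on the causal path from teaching method to outcome. Conditioning on a mediator would strip out part of the effect we want; the pooled comparison gives the total causal effect.
Pooled: Curriculum X 43.8% vs Curriculum Y 75.0%; Curriculum Y is higher overall.

pooled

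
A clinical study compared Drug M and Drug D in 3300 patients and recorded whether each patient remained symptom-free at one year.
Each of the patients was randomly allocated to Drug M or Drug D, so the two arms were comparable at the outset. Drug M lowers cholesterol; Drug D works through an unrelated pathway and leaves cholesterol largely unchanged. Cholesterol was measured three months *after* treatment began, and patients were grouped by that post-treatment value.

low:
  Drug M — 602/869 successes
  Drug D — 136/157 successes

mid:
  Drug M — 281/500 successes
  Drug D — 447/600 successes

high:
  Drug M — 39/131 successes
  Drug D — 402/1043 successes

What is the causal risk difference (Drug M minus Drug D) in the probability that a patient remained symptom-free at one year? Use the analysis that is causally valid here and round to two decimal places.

+0.07

The distribution of cholesterol is itself part of what the drug does — it is an intermediate outcome. Holding it fixed would remove that part of the effect; the total effect is the pooled difference.
The causal difference is the pooled difference: 0.615 − 0.547 = +0.067.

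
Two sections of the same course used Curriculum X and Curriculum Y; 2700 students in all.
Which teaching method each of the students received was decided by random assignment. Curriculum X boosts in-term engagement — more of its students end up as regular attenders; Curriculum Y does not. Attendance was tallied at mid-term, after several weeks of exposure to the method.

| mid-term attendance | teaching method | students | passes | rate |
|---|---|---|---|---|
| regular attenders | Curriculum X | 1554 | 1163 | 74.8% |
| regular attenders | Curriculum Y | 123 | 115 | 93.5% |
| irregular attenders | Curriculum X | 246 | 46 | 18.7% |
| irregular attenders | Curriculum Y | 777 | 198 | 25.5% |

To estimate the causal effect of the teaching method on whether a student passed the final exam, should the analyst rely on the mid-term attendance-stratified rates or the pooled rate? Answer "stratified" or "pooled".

The mid-term attendance-specific comparison favours Curriculum Y throughout, but the pooled figures favour Curriculum X. The question is whether to condition on mid-term attendance.
Because the teaching method influences mid-term attendance, mid-term attendance is a post-treatment mediator, not a confounder. Stratifying on it would bias the estimate; the causal effect is the crude pooled difference.
Pooled: Curriculum X 67.2% vs Curriculum Y 34.8%; Curriculum X is higher overall.

pooled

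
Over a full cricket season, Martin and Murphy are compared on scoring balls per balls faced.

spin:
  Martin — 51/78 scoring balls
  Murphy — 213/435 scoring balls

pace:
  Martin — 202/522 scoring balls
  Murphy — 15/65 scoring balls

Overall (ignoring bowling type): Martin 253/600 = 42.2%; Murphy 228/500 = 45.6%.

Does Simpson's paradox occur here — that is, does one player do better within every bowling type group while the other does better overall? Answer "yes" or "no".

Within each bowling type level (spin 65.4% vs 49.0%; pace 38.7% vs 23.1%), Martin has the higher rate every time. Pooled: 42.2% vs 45.6% — Murphy has the higher rate overall. The two comparisons disagree.

yes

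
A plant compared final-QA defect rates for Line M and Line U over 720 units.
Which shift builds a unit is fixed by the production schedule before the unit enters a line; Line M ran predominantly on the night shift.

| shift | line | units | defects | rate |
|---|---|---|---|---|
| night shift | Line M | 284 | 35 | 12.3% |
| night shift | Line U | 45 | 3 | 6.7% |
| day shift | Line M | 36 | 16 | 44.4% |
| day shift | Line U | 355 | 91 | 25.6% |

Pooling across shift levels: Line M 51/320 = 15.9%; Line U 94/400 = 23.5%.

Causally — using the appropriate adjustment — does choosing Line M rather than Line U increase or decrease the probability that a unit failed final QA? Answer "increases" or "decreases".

increases

The stratified and pooled comparisons disagree (Line U wins within each shift; Line M wins overall), so the answer turns on the causal role of shift.
Here shift is a common cause — it drives both which line a case falls under and the outcome. The crude comparison mixes populations; the stratum-specific rates are the causally relevant ones.
Within each level — night shift: 12.3% vs 6.7%; day shift: 44.4% vs 25.6% — Line U is lower every time.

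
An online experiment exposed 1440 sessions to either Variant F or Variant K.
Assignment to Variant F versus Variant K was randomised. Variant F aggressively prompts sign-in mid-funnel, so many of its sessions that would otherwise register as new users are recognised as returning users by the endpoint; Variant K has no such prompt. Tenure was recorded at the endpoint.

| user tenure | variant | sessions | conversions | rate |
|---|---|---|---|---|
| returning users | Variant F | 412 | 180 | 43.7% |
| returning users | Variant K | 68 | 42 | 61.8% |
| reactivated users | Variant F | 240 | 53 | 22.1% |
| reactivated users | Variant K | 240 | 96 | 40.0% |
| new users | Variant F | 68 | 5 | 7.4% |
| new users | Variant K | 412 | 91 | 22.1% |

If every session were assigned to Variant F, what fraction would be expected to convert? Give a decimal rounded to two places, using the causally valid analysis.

0.33

The user tenure-specific comparison favours Variant K throughout, but the pooled figures favour Variant F. The question is whether to condition on user tenure.
Because the variant influences user tenure, user tenure is a post-treatment mediator, not a confounder. Stratifying on it would bias the estimate; the causal effect is the crude pooled difference.
So P(outcome | do(Variant F)) is just the pooled rate for Variant F: 238/720 = 0.331.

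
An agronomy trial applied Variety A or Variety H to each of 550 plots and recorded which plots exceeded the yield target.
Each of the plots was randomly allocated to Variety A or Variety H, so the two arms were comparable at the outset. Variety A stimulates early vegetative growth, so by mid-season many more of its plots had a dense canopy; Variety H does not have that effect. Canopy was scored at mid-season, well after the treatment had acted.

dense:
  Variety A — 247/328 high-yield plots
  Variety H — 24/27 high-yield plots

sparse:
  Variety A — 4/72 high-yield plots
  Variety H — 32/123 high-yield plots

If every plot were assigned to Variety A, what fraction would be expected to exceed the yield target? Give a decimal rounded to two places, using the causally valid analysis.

0.63

Stratifying would compare varietys among plots the varietys themselves sorted into mid-season canopy groups — a form of selection on an intermediate. The unconditioned pooled rates give the total causal effect.
So P(outcome | do(Variety A)) is just the pooled rate for Variety A: 251/400 = 0.627.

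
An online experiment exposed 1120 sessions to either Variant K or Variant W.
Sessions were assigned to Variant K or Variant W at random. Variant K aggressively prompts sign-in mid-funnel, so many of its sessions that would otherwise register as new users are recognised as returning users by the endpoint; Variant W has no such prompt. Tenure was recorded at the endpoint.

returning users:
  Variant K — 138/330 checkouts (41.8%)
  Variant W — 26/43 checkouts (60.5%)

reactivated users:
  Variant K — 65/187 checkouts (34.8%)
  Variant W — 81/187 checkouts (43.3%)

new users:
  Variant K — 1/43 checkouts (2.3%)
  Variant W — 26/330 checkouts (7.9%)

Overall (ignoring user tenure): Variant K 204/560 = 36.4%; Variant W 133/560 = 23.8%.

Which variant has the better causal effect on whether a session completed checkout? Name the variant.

Variant K

User tenure is downstream of the variant. One should not condition on a consequence of treatment, so the overall rates are the right comparison.
Pooled: Variant K 36.4% vs Variant W 23.8%; Variant K is higher overall.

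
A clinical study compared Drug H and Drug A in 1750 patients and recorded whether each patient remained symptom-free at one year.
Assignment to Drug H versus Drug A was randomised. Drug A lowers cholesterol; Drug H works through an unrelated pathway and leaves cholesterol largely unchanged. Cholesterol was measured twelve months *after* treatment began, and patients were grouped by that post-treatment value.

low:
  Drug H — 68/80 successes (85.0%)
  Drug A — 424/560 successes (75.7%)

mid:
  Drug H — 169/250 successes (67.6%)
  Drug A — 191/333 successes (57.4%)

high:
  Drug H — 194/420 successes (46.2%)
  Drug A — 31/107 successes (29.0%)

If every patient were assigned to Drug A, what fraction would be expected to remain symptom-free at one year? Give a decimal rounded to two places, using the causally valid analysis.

The cholesterol-specific comparison favours Drug H throughout, but the pooled figures favour Drug A. The question is whether to condition on cholesterol.
Cholesterol lies on the pathway drug → cholesterol → outcome, so adjusting for it blocks the indirect effect. For the total causal effect of drug, use the unadjusted pooled rates.
So P(outcome | do(Drug A)) is just the pooled rate for Drug A: 646/1000 = 0.646.

0.65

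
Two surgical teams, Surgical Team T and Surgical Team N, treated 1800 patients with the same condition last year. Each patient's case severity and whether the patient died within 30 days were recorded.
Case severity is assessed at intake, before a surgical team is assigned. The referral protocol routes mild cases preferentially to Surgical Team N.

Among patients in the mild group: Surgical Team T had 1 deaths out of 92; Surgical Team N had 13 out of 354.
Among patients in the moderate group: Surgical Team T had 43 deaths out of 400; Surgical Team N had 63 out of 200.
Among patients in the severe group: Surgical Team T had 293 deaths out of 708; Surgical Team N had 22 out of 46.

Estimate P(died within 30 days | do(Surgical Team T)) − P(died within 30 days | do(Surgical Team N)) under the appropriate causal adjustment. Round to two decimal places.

Nothing the surgical team does changes case severity; the imbalance is an allocation artefact. With case severity also predicting the outcome, the pooled figure is confounded, and the within-stratum comparison is the causal one.
Adjusting over the population distribution of case severity: 0.248·(0.011−0.037) + 0.333·(0.107−0.315) + 0.419·(0.414−0.478) = -0.103.

-0.10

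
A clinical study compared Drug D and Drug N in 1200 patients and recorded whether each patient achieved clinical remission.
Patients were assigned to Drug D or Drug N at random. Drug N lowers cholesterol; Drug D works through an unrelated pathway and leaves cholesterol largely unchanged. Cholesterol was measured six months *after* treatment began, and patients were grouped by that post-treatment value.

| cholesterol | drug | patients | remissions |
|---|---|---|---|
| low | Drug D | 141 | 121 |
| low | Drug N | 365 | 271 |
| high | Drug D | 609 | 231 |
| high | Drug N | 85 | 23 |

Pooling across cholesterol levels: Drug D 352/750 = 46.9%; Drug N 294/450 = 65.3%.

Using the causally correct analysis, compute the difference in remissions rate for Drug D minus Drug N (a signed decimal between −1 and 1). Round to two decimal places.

-0.18

Drug D is higher inside every cholesterol stratum but Drug N is higher in aggregate. Whether to stratify depends on how cholesterol relates to the drug.
Cholesterol is recorded after the drug and is itself shifted by it — it sits on the causal path from drug to outcome. Conditioning on a mediator would strip out part of the effect we want; the pooled comparison gives the total causal effect.
The causal difference is the pooled difference: 0.469 − 0.653 = -0.184.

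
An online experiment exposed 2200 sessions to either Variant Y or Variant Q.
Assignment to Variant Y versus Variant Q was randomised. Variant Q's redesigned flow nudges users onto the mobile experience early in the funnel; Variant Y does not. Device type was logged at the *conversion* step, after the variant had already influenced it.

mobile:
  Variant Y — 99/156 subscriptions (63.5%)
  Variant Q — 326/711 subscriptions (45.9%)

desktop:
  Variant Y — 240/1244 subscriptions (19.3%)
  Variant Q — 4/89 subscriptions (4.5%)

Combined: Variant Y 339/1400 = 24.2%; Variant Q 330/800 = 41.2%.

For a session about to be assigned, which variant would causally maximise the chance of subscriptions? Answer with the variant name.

Device type is downstream of the variant. One should not condition on a consequence of treatment, so the overall rates are the right comparison.
Pooled: Variant Y 24.2% vs Variant Q 41.2%; Variant Q is higher overall.

Variant Q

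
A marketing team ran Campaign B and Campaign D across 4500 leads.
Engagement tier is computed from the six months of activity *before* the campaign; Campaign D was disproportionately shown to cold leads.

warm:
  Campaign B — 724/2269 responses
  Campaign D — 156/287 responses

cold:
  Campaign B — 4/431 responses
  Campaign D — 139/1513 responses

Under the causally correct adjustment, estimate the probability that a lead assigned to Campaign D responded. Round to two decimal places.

0.35

The imbalance in engagement tier arose from how leads were allocated, not from anything the campaign did; and engagement tier independently affects the outcome. The pooled gap is confounded — condition on engagement tier.
Standardising Campaign D to the population engagement tier mix: 0.568·156/287 + 0.432·139/1513 = 0.348.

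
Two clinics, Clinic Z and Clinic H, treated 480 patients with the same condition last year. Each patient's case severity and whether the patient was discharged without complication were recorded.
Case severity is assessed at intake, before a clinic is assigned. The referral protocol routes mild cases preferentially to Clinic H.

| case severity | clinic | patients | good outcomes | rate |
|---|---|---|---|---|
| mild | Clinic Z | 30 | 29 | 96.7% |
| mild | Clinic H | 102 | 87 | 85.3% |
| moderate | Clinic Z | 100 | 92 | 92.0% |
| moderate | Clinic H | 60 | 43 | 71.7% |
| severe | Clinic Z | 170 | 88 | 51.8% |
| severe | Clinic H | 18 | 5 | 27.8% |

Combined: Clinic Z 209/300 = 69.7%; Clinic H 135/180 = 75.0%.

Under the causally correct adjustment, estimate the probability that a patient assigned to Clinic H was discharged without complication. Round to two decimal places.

0.58

The case severity-specific comparison favours Clinic Z throughout, but the pooled figures favour Clinic H. The question is whether to condition on case severity.
The imbalance in case severity arose from how patients were allocated, not from anything the clinic did; and case severity independently affects the outcome. The pooled gap is confounded — condition on case severity.
Standardising Clinic H to the population case severity mix: 0.275·87/102 + 0.333·43/60 + 0.392·5/18 = 0.582.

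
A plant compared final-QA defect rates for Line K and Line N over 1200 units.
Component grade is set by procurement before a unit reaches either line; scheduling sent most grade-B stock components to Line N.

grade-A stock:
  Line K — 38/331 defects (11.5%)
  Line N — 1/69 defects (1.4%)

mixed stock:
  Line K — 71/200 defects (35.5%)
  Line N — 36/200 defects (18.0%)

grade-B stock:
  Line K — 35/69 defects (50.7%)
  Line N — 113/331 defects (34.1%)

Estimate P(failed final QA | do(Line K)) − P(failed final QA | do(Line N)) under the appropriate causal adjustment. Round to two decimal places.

+0.15

Component grade differs across lines for reasons unrelated to any effect of the line itself, and it separately predicts the outcome — a classic confounder. We must compare within component grade levels.
Adjusting over the population distribution of component grade: 0.333·(0.115−0.014) + 0.333·(0.355−0.180) + 0.333·(0.507−0.341) = +0.147.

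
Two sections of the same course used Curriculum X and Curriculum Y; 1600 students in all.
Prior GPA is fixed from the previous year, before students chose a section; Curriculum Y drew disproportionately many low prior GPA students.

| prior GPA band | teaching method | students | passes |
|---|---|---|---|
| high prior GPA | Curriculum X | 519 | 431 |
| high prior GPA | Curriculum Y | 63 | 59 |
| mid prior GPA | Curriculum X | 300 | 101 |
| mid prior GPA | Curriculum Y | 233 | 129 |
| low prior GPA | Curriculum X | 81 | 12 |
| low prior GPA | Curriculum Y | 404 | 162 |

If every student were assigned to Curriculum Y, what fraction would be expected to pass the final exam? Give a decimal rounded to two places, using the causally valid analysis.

Within every prior GPA band level Curriculum Y has the higher rate, yet pooled Curriculum X does — Simpson's reversal.
Prior GPA band is set before the teaching method has any effect — it is not caused by the teaching method — and it independently drives the outcome. That makes it a confounder, so the causal comparison is within prior GPA band levels.
Standardising Curriculum Y to the population prior GPA band mix: 0.364·59/63 + 0.333·129/233 + 0.303·162/404 = 0.647.

0.65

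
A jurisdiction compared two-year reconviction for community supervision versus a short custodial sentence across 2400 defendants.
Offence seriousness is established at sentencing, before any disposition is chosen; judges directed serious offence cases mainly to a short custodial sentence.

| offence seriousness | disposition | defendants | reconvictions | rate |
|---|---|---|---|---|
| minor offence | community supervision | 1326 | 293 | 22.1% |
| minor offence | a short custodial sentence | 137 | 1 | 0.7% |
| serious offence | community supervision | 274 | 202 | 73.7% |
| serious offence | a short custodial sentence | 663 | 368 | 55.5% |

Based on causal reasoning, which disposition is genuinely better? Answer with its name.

a short custodial sentence is lower inside every offence seriousness stratum but community supervision is lower in aggregate. Whether to stratify depends on how offence seriousness relates to the disposition.
Nothing the disposition does changes offence seriousness; the imbalance is an allocation artefact. With offence seriousness also predicting the outcome, the pooled figure is confounded, and the within-stratum comparison is the causal one.
Within each level — minor offence: 22.1% vs 0.7%; serious offence: 73.7% vs 55.5% — a short custodial sentence is lower every time.

a short custodial sentence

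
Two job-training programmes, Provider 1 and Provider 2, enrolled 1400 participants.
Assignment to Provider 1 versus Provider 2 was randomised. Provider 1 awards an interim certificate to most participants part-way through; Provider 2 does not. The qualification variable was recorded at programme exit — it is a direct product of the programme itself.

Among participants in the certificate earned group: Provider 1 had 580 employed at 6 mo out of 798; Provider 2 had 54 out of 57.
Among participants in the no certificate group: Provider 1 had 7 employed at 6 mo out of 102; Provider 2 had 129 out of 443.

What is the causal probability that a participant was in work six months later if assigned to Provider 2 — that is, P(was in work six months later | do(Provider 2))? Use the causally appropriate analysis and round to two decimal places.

The stratified and pooled comparisons disagree (Provider 2 wins within each qualification attained during the programme; Provider 1 wins overall), so the answer turns on the causal role of qualification attained during the programme.
Because the programme influences qualification attained during the programme, qualification attained during the programme is a post-treatment mediator, not a confounder. Stratifying on it would bias the estimate; the causal effect is the crude pooled difference.
So P(outcome | do(Provider 2)) is just the pooled rate for Provider 2: 183/500 = 0.366.

0.37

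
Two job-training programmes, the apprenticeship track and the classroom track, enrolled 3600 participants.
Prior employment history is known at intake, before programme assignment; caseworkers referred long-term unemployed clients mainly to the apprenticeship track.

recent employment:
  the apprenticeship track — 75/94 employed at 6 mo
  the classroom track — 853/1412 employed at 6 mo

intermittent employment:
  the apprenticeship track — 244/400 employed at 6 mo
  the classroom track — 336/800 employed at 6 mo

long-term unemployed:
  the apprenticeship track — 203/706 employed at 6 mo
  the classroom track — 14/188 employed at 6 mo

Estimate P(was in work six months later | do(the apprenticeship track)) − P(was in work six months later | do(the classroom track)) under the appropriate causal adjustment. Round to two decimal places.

+0.20

Prior employment history satisfies the back-door criterion: it is not a descendant of the programme, and it blocks the spurious path from programme to outcome. Adjusting for it (i.e., using the within-prior employment history rates) gives the causal effect.
Adjusting over the population distribution of prior employment history: 0.418·(0.798−0.604) + 0.333·(0.610−0.420) + 0.248·(0.288−0.074) = +0.197.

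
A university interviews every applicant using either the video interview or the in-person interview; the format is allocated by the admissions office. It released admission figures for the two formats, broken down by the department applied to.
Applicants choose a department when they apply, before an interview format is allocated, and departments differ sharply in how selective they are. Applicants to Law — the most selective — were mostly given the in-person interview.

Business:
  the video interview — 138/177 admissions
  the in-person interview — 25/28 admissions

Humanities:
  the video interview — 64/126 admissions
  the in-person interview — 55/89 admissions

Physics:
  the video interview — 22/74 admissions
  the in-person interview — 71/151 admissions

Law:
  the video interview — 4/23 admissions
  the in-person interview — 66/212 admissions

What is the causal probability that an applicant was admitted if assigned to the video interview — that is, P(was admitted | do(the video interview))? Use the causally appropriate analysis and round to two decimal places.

0.43

the in-person interview is higher inside every department stratum but the video interview is higher in aggregate. Whether to stratify depends on how department relates to the interview format.
Department differs across interview formats for reasons unrelated to any effect of the interview format itself, and it separately predicts the outcome — a classic confounder. We must compare within department levels.
Standardising the video interview to the population department mix: 0.233·138/177 + 0.244·64/126 + 0.256·22/74 + 0.267·4/23 = 0.428.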